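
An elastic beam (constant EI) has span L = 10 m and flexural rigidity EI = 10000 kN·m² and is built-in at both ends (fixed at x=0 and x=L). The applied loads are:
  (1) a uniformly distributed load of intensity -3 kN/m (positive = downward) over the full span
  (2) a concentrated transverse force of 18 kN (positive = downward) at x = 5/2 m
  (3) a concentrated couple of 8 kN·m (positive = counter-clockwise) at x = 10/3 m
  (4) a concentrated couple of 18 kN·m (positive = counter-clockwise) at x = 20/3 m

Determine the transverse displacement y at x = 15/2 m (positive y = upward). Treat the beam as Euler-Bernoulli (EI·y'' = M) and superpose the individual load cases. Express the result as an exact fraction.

Load 1 — uniform load w=-3 kN/m over full span:
  y_1 = -wx²(L-x)²/(24EI) = -(-3)·(15/2)²·(10-(15/2))²/(24·10000) = 9/2048 m
Load 2 — point force P=18 kN at a=5/2 m (b=L-a=15/2):
  y_2 = -Pa²(L-x)²(3bL-(3b+a)(L-x))/(6L³EI)  [x>a] = -18·(5/2)²·(10-(15/2))²·(3·(15/2)·10-(3·(15/2)+(5/2))·(10-(15/2)))/(6·10³·10000) = -39/20480 m
Load 3 — applied couple M₀=8 kN·m at a=10/3 m (b=L-a=20/3):
  y_3 = (R_Ax³/6 - M_Ax²/2 - M₀(x-a)²/2)/EI  [x>a] with R_A=16/15, M_A=0 = ((16/15)·(15/2)³/6 - 0·(15/2)²/2 - 8·((15/2)-(10/3))²/2)/10000 = 1/1800 m
Load 4 — applied couple M₀=18 kN·m at a=20/3 m (b=L-a=10/3):
  y_4 = (R_Ax³/6 - M_Ax²/2 - M₀(x-a)²/2)/EI  [x>a] with R_A=12/5, M_A=6 = ((12/5)·(15/2)³/6 - 6·(15/2)²/2 - 18·((15/2)-(20/3))²/2)/10000 = -1/1600 m
Superposition: y = Σ y_i = 2231/921600 m ≈ 0.002421 m

y(15/2) = 2231/921600 m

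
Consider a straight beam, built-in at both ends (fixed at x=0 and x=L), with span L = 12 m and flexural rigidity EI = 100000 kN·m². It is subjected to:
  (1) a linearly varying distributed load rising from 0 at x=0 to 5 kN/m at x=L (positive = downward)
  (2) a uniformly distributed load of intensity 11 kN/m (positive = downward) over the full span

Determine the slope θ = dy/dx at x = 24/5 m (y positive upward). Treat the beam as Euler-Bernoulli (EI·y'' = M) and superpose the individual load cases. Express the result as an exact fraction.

Load 1 — triangular load w₀=5 kN/m (0→w₀ over full span):
  θ_1 = -w₀(2x(L-x)(L-2x)(x+2L)+x²(L-x)²)/(120LEI) = -5·(2·(24/5)·(12-(24/5))·(12-2·(24/5))·((24/5)+2·12)+(24/5)²·(12-(24/5))²)/(120·12·100000) = -81/390625 rad
Load 2 — uniform load w=11 kN/m over full span:
  θ_2 = -wx(L-x)(L-2x)/(12EI) = -11·(24/5)·(12-(24/5))·(12-2·(24/5))/(12·100000) = -297/390625 rad
Superposition: θ = Σ θ_i = -378/390625 rad ≈ -0.000968 rad

θ(24/5) = -378/390625 rad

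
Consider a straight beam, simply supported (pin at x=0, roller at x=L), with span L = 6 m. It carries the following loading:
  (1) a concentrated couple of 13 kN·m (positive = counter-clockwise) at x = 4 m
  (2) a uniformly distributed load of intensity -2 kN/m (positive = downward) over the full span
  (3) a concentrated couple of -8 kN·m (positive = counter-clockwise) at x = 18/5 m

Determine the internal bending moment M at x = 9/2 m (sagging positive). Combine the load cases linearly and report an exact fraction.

Load 1 — applied couple M₀=13 kN·m at a=4 m (b=L-a=2):
  M_1 = M₀x/L - M₀  [x>a] = 13·(9/2)/6 - 13 = -13/4 kN·m
Load 2 — uniform load w=-2 kN/m over full span:
  M_2 = wx(L-x)/2 = (-2)·(9/2)·(6-(9/2))/2 = -27/4 kN·m
Load 3 — applied couple M₀=-8 kN·m at a=18/5 m (b=L-a=12/5):
  M_3 = M₀x/L - M₀  [x>a] = (-8)·(9/2)/6 - (-8) = 2 kN·m
Superposition: M = Σ M_i = -8 kN·m ≈ -8.000000 kN·m

M(9/2) = -8 kN·m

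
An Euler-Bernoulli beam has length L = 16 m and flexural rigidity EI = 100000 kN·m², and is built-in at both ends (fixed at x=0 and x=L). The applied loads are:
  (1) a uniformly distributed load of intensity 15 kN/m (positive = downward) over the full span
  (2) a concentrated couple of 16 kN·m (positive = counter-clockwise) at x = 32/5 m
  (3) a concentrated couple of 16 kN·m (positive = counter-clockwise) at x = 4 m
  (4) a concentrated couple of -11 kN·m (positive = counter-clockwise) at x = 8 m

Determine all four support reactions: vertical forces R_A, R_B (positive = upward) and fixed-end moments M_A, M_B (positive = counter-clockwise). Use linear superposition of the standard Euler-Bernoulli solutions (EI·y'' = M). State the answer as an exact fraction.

R_A = 97227/800 kN, M_A = 31617/100 kN·m, R_B = 94773/800 kN, M_B = -31263/100 kN·m

Load 1 — uniform load w=15 kN/m over full span:
  R_A = wL/2 = 15·16/2 = 120 kN
  M_A = wL²/12 = 15·16²/12 = 320 kN·m
  R_B = wL/2 = 15·16/2 = 120 kN
  M_B = -wL²/12 = -15·16²/12 = -320 kN·m
Load 2 — applied couple M₀=16 kN·m at a=32/5 m (b=L-a=48/5):
  R_A = 6M₀ab/L³ = 6·16·(32/5)·(48/5)/16³ = 36/25 kN
  M_A = M₀b(2a-b)/L² = 16·(48/5)·(2·(32/5)-(48/5))/16² = 48/25 kN·m
  R_B = -6M₀ab/L³ = -6·16·(32/5)·(48/5)/16³ = -36/25 kN
  M_B = M₀a(2b-a)/L² = 16·(32/5)·(2·(48/5)-(32/5))/16² = 128/25 kN·m
Load 3 — applied couple M₀=16 kN·m at a=4 m (b=L-a=12):
  R_A = 6M₀ab/L³ = 6·16·4·12/16³ = 9/8 kN
  M_A = M₀b(2a-b)/L² = 16·12·(2·4-12)/16² = -3 kN·m
  R_B = -6M₀ab/L³ = -6·16·4·12/16³ = -9/8 kN
  M_B = M₀a(2b-a)/L² = 16·4·(2·12-4)/16² = 5 kN·m
Load 4 — applied couple M₀=-11 kN·m at a=8 m (b=L-a=8):
  R_A = 6M₀ab/L³ = 6·(-11)·8·8/16³ = -33/32 kN
  M_A = M₀b(2a-b)/L² = (-11)·8·(2·8-8)/16² = -11/4 kN·m
  R_B = -6M₀ab/L³ = -6·(-11)·8·8/16³ = 33/32 kN
  M_B = M₀a(2b-a)/L² = (-11)·8·(2·8-8)/16² = -11/4 kN·m
Superposition: R_A = 97227/800 kN, M_A = 31617/100 kN·m, R_B = 94773/800 kN, M_B = -31263/100 kN·m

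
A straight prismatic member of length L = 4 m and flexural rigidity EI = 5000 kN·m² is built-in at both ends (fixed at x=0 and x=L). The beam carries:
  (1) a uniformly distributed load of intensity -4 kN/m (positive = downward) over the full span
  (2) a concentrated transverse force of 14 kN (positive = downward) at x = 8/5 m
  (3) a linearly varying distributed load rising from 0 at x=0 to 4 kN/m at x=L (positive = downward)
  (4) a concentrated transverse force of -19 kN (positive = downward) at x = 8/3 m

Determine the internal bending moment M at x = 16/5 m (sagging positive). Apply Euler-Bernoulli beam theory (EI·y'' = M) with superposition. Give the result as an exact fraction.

M(16/5) = -2128/1875 kN·m

Load 1 — uniform load w=-4 kN/m over full span:
  M_1 = wLx/2 - wL²/12 - wx²/2 = (-4)·4·(16/5)/2 - (-4)·4²/12 - (-4)·(16/5)²/2 = 16/75 kN·m
Load 2 — point force P=14 kN at a=8/5 m (b=L-a=12/5):
  M_2 = Pa²(a+3b)(L-x)/L³ - Pa²b/L²  [x>a] = 14·(8/5)²·((8/5)+3·(12/5))·(4-(16/5))/4³ - 14·(8/5)²·(12/5)/4² = -896/625 kN·m
Load 3 — triangular load w₀=4 kN/m (0→w₀ over full span):
  M_3 = 3w₀Lx/20 - w₀L²/30 - w₀x³/(6L) = 3·4·4·(16/5)/20 - 4·4²/30 - 4·(16/5)³/(6·4) = 32/375 kN·m
Load 4 — point force P=-19 kN at a=8/3 m (b=L-a=4/3):
  M_4 = Pa²(a+3b)(L-x)/L³ - Pa²b/L²  [x>a] = (-19)·(8/3)²·((8/3)+3·(4/3))·(4-(16/5))/4³ - (-19)·(8/3)²·(4/3)/4² = 0 kN·m
Superposition: M = Σ M_i = -2128/1875 kN·m ≈ -1.134933 kN·m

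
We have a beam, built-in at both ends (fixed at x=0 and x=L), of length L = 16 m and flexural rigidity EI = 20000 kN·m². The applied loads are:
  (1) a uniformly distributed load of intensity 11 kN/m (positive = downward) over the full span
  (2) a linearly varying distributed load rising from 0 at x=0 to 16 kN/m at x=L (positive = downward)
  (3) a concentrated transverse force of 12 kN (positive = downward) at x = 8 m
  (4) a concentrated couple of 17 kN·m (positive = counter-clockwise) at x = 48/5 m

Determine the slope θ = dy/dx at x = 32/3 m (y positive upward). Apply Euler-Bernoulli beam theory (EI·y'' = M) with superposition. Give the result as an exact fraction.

θ(32/3) = 197611/7593750 rad

Load 1 — uniform load w=11 kN/m over full span:
  θ_1 = -wx(L-x)(L-2x)/(12EI) = -11·(32/3)·(16-(32/3))·(16-2·(32/3))/(12·20000) = 704/50625 rad
Load 2 — triangular load w₀=16 kN/m (0→w₀ over full span):
  θ_2 = -w₀(2x(L-x)(L-2x)(x+2L)+x²(L-x)²)/(120LEI) = -16·(2·(32/3)·(16-(32/3))·(16-2·(32/3))·((32/3)+2·16)+(32/3)²·(16-(32/3))²)/(120·16·20000) = 7168/759375 rad
Load 3 — point force P=12 kN at a=8 m (b=L-a=8):
  θ_3 = Pa²(L-x)(2bL-(3b+a)(L-x))/(2L³EI)  [x>a] = 12·8²·(16-(32/3))·(2·8·16-(3·8+8)·(16-(32/3)))/(2·16³·20000) = 4/1875 rad
Load 4 — applied couple M₀=17 kN·m at a=48/5 m (b=L-a=32/5):
  θ_4 = (R_Ax²/2 - M_Ax - M₀(x-a))/EI  [x>a] with R_A=153/100, M_A=136/25 = ((153/100)·(32/3)²/2 - (136/25)·(32/3) - 17·((32/3)-(48/5)))/20000 = 17/31250 rad
Superposition: θ = Σ θ_i = 197611/7593750 rad ≈ 0.026023 rad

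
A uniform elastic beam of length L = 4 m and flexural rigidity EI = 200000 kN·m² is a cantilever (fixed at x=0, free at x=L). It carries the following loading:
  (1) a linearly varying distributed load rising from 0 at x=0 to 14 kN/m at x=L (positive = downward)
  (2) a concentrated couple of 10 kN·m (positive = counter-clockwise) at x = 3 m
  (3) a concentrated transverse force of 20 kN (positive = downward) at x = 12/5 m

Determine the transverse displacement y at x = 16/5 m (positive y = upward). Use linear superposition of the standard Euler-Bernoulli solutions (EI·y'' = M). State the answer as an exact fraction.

Load 1 — triangular load w₀=14 kN/m (0→w₀ over full span):
  y_1 = (w₀Lx³/12-w₀L²x²/6-w₀x⁵/(120L))/EI = (14·4·(16/5)³/12-14·4²·(16/5)²/6-14·(16/5)⁵/(120·4))/200000 = -175168/146484375 m
Load 2 — applied couple M₀=10 kN·m at a=3 m (b=L-a=1):
  y_2 = M₀a(2x-a)/(2EI)  [x>a] = 10·3·(2·(16/5)-3)/(2·200000) = 51/200000 m
Load 3 — point force P=20 kN at a=12/5 m (b=L-a=8/5):
  y_3 = -Pa²(3x-a)/(6EI)  [x>a] = -20·(12/5)²·(3·(16/5)-(12/5))/(6·200000) = -54/78125 m
Superposition: y = Σ y_i = -15300127/9375000000 m ≈ -0.001632 m

y(16/5) = -15300127/9375000000 m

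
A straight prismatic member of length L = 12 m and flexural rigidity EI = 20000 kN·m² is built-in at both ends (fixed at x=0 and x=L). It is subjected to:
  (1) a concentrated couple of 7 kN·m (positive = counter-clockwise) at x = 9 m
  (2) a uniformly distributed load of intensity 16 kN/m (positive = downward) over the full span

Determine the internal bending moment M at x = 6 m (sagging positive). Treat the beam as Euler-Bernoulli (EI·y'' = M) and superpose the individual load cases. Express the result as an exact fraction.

M(6) = 391/4 kN·m

Load 1 — applied couple M₀=7 kN·m at a=9 m (b=L-a=3):
  M_1 = R_Ax - M_A  [x≤a] with R_A=21/32, M_A=35/16 = (21/32)·6 - (35/16) = 7/4 kN·m
Load 2 — uniform load w=16 kN/m over full span:
  M_2 = wLx/2 - wL²/12 - wx²/2 = 16·12·6/2 - 16·12²/12 - 16·6²/2 = 96 kN·m
Superposition: M = Σ M_i = 391/4 kN·m ≈ 97.750000 kN·m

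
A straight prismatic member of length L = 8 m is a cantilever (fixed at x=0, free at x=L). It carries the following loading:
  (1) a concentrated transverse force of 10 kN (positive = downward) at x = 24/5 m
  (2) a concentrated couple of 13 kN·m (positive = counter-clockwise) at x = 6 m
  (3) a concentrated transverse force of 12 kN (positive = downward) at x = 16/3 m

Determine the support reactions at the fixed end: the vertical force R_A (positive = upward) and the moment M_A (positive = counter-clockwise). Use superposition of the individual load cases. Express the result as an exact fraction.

R_A = 22 kN, M_A = 99 kN·m

Load 1 — point force P=10 kN at a=24/5 m (b=L-a=16/5):
  R_A = P = 10 kN
  M_A = Pa = 10·(24/5) = 48 kN·m
Load 2 — applied couple M₀=13 kN·m at a=6 m (b=L-a=2):
  R_A = 0 kN
  M_A = -M₀ = -13 kN·m
Load 3 — point force P=12 kN at a=16/3 m (b=L-a=8/3):
  R_A = P = 12 kN
  M_A = Pa = 12·(16/3) = 64 kN·m
Superposition: R_A = 22 kN, M_A = 99 kN·m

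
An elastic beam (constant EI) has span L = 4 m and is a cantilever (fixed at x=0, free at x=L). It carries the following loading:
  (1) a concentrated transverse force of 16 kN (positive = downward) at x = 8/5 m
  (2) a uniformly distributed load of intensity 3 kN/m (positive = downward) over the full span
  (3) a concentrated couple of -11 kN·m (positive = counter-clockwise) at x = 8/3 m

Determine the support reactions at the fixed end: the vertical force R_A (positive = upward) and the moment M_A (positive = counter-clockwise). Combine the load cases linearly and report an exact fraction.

Load 1 — point force P=16 kN at a=8/5 m (b=L-a=12/5):
  R_A = P = 16 kN
  M_A = Pa = 16·(8/5) = 128/5 kN·m
Load 2 — uniform load w=3 kN/m over full span:
  R_A = wL = 3·4 = 12 kN
  M_A = wL²/2 = 3·4²/2 = 24 kN·m
Load 3 — applied couple M₀=-11 kN·m at a=8/3 m (b=L-a=4/3):
  R_A = 0 kN
  M_A = -M₀ = -(-11) = 11 kN·m
Superposition: R_A = 28 kN, M_A = 303/5 kN·m

R_A = 28 kN, M_A = 303/5 kN·m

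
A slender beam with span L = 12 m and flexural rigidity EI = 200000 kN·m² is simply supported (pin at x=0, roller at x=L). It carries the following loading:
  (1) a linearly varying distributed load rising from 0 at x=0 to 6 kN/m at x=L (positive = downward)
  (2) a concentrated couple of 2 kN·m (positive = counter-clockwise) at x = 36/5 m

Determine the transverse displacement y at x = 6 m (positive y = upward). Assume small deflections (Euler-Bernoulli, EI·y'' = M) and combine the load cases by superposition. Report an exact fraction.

Load 1 — triangular load w₀=6 kN/m (0→w₀ over full span):
  y_1 = -w₀x(7L⁴-10L²x²+3x⁴)/(360LEI) = -6·6·(7·12⁴-10·12²·6²+3·6⁴)/(360·12·200000) = -81/20000 m
Load 2 — applied couple M₀=2 kN·m at a=36/5 m (b=L-a=24/5):
  y_2 = (M₀x³/(6L)+C₁x)/EI  [x≤a] with C₁=M₀(3b²-L²)/(6L)=-52/25 = (2·6³/(6·12)+(-52/25)·6)/200000 = -81/2500000 m
Superposition: y = Σ y_i = -5103/1250000 m ≈ -0.004082 m

y(6) = -5103/1250000 m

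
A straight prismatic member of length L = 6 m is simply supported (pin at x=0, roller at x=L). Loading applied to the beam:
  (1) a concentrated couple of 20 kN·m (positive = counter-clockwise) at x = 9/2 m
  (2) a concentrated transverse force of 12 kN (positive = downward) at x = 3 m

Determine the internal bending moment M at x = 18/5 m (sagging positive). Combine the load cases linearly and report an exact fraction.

M(18/5) = 132/5 kN·m

Load 1 — applied couple M₀=20 kN·m at a=9/2 m (b=L-a=3/2):
  M_1 = M₀x/L  [x≤a] = 20·(18/5)/6 = 12 kN·m
Load 2 — point force P=12 kN at a=3 m (b=L-a=3):
  M_2 = Pa(L-x)/L  [x>a] = 12·3·(6-(18/5))/6 = 72/5 kN·m
Superposition: M = Σ M_i = 132/5 kN·m ≈ 26.400000 kN·m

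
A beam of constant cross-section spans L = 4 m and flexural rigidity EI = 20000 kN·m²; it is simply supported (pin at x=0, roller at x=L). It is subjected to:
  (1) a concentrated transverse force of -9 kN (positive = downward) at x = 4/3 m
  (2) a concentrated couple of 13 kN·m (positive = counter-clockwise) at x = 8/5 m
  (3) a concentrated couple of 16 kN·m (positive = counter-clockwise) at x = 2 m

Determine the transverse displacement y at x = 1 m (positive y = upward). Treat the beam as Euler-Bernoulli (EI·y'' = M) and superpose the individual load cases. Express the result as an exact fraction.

Load 1 — point force P=-9 kN at a=4/3 m (b=L-a=8/3):
  y_1 = -Pbx(L²-b²-x²)/(6LEI)  [x≤a] = -(-9)·(8/3)·1·(4²-(8/3)²-1²)/(6·4·20000) = 71/180000 m
Load 2 — applied couple M₀=13 kN·m at a=8/5 m (b=L-a=12/5):
  y_2 = (M₀x³/(6L)+C₁x)/EI  [x≤a] with C₁=M₀(3b²-L²)/(6L)=52/75 = (13·1³/(6·4)+(52/75)·1)/20000 = 247/4000000 m
Load 3 — applied couple M₀=16 kN·m at a=2 m (b=L-a=2):
  y_3 = (M₀x³/(6L)+C₁x)/EI  [x≤a] with C₁=M₀(3b²-L²)/(6L)=-8/3 = (16·1³/(6·4)+(-8/3)·1)/20000 = -1/10000 m
Superposition: y = Σ y_i = 12823/36000000 m ≈ 0.000356 m

y(1) = 12823/36000000 m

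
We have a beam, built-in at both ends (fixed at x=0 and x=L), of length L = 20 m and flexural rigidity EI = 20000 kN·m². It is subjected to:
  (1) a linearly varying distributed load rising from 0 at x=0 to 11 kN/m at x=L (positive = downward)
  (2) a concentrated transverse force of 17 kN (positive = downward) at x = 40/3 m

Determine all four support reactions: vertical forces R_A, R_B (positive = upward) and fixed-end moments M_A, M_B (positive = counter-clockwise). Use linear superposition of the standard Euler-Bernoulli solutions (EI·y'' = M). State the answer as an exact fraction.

R_A = 1010/27 kN, M_A = 4640/27 kN·m, R_B = 2419/27 kN, M_B = -7300/27 kN·m

Load 1 — triangular load w₀=11 kN/m (0→w₀ over full span):
  R_A = 3w₀L/20 = 3·11·20/20 = 33 kN
  M_A = w₀L²/30 = 11·20²/30 = 440/3 kN·m
  R_B = 7w₀L/20 = 7·11·20/20 = 77 kN
  M_B = -w₀L²/20 = -11·20²/20 = -220 kN·m
Load 2 — point force P=17 kN at a=40/3 m (b=L-a=20/3):
  R_A = Pb²(3a+b)/L³ = 17·(20/3)²·(3·(40/3)+(20/3))/20³ = 119/27 kN
  M_A = Pab²/L² = 17·(40/3)·(20/3)²/20² = 680/27 kN·m
  R_B = Pa²(a+3b)/L³ = 17·(40/3)²·((40/3)+3·(20/3))/20³ = 340/27 kN
  M_B = -Pa²b/L² = -17·(40/3)²·(20/3)/20² = -1360/27 kN·m
Superposition: R_A = 1010/27 kN, M_A = 4640/27 kN·m, R_B = 2419/27 kN, M_B = -7300/27 kN·m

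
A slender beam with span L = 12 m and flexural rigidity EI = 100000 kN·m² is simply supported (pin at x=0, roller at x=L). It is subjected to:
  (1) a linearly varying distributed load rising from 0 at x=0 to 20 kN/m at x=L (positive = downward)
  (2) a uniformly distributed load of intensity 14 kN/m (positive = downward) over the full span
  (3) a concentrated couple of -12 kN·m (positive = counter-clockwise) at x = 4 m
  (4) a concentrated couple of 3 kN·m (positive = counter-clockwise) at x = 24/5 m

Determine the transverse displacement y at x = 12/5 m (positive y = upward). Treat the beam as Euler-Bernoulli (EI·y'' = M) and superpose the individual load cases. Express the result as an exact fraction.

y(12/5) = -1479117/39062500 m

Load 1 — triangular load w₀=20 kN/m (0→w₀ over full span):
  y_1 = -w₀x(7L⁴-10L²x²+3x⁴)/(360LEI) = -20·(12/5)·(7·12⁴-10·12²·(12/5)²+3·(12/5)⁴)/(360·12·100000) = -148608/9765625 m
Load 2 — uniform load w=14 kN/m over full span:
  y_2 = -wx(L³-2Lx²+x³)/(24EI) = -14·(12/5)·(12³-2·12·(12/5)²+(12/5)³)/(24·100000) = -43848/1953125 m
Load 3 — applied couple M₀=-12 kN·m at a=4 m (b=L-a=8):
  y_3 = (M₀x³/(6L)+C₁x)/EI  [x≤a] with C₁=M₀(3b²-L²)/(6L)=-8 = ((-12)·(12/5)³/(6·12)+(-8)·(12/5))/100000 = -84/390625 m
Load 4 — applied couple M₀=3 kN·m at a=24/5 m (b=L-a=36/5):
  y_4 = (M₀x³/(6L)+C₁x)/EI  [x≤a] with C₁=M₀(3b²-L²)/(6L)=12/25 = (3·(12/5)³/(6·12)+(12/25)·(12/5))/100000 = 27/1562500 m
Superposition: y = Σ y_i = -1479117/39062500 m ≈ -0.037865 m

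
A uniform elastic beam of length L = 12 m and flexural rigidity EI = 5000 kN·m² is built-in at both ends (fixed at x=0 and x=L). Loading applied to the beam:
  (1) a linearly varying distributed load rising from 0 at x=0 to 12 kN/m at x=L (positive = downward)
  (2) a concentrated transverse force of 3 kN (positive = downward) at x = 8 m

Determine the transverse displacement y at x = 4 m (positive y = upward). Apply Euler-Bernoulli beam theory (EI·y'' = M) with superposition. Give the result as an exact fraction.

y(4) = -4252/84375 m

Load 1 — triangular load w₀=12 kN/m (0→w₀ over full span):
  y_1 = -w₀x²(L-x)²(x+2L)/(120LEI) = -12·4²·(12-4)²·(4+2·12)/(120·12·5000) = -448/9375 m
Load 2 — point force P=3 kN at a=8 m (b=L-a=4):
  y_2 = -Pb²x²(3aL-(3a+b)x)/(6L³EI)  [x≤a] = -3·4²·4²·(3·8·12-(3·8+4)·4)/(6·12³·5000) = -44/16875 m
Superposition: y = Σ y_i = -4252/84375 m ≈ -0.050394 m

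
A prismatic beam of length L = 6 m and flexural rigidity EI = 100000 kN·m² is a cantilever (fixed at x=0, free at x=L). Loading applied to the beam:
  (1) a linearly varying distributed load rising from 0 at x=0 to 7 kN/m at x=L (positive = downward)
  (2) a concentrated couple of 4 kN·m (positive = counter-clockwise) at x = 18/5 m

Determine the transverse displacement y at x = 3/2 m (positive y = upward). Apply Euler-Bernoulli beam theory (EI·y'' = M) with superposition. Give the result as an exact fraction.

Load 1 — triangular load w₀=7 kN/m (0→w₀ over full span):
  y_1 = (w₀Lx³/12-w₀L²x²/6-w₀x⁵/(120L))/EI = (7·6·(3/2)³/12-7·6²·(3/2)²/6-7·(3/2)⁵/(120·6))/100000 = -211869/256000000 m
Load 2 — applied couple M₀=4 kN·m at a=18/5 m (b=L-a=12/5):
  y_2 = M₀x²/(2EI)  [x≤a] = 4·(3/2)²/(2·100000) = 9/200000 m
Superposition: y = Σ y_i = -200349/256000000 m ≈ -0.000783 m

y(3/2) = -200349/256000000 m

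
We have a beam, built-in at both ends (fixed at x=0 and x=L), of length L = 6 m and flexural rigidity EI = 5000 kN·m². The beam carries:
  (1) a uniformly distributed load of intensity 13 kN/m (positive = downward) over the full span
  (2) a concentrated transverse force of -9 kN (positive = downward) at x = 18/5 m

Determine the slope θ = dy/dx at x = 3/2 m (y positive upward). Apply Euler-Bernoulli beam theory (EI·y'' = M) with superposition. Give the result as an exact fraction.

θ(3/2) = -35451/10000000 rad

Load 1 — uniform load w=13 kN/m over full span:
  θ_1 = -wx(L-x)(L-2x)/(12EI) = -13·(3/2)·(6-(3/2))·(6-2·(3/2))/(12·5000) = -351/80000 rad
Load 2 — point force P=-9 kN at a=18/5 m (b=L-a=12/5):
  θ_2 = -Pb²x(2aL-(3a+b)x)/(2L³EI)  [x≤a] = -(-9)·(12/5)²·(3/2)·(2·(18/5)·6-(3·(18/5)+(12/5))·(3/2))/(2·6³·5000) = 1053/1250000 rad
Superposition: θ = Σ θ_i = -35451/10000000 rad ≈ -0.003545 rad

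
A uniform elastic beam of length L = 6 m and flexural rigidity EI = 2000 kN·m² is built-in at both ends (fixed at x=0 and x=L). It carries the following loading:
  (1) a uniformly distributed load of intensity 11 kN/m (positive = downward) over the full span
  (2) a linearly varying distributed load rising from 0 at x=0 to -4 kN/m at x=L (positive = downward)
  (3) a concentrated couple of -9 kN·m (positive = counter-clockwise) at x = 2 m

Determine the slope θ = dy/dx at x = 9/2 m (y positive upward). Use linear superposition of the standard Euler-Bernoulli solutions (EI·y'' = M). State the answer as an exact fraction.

Load 1 — uniform load w=11 kN/m over full span:
  θ_1 = -wx(L-x)(L-2x)/(12EI) = -11·(9/2)·(6-(9/2))·(6-2·(9/2))/(12·2000) = 297/32000 rad
Load 2 — triangular load w₀=-4 kN/m (0→w₀ over full span):
  θ_2 = -w₀(2x(L-x)(L-2x)(x+2L)+x²(L-x)²)/(120LEI) = -(-4)·(2·(9/2)·(6-(9/2))·(6-2·(9/2))·((9/2)+2·6)+(9/2)²·(6-(9/2))²)/(120·6·2000) = -1107/640000 rad
Load 3 — applied couple M₀=-9 kN·m at a=2 m (b=L-a=4):
  θ_3 = (R_Ax²/2 - M_Ax - M₀(x-a))/EI  [x>a] with R_A=-2, M_A=0 = ((-2)·(9/2)²/2 - 0·(9/2) - (-9)·((9/2)-2))/2000 = 9/8000 rad
Superposition: θ = Σ θ_i = 5553/640000 rad ≈ 0.008677 rad

θ(9/2) = 5553/640000 rad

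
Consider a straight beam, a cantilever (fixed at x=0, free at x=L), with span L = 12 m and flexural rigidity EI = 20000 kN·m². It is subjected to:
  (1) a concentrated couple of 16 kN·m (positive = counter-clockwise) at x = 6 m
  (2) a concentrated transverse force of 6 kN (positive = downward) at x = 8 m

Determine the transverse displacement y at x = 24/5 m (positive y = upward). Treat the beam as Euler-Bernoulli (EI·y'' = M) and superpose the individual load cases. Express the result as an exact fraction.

Load 1 — applied couple M₀=16 kN·m at a=6 m (b=L-a=6):
  y_1 = M₀x²/(2EI)  [x≤a] = 16·(24/5)²/(2·20000) = 144/15625 m
Load 2 — point force P=6 kN at a=8 m (b=L-a=4):
  y_2 = -Px²(3a-x)/(6EI)  [x≤a] = -6·(24/5)²·(3·8-(24/5))/(6·20000) = -1728/78125 m
Superposition: y = Σ y_i = -1008/78125 m ≈ -0.012902 m

y(24/5) = -1008/78125 m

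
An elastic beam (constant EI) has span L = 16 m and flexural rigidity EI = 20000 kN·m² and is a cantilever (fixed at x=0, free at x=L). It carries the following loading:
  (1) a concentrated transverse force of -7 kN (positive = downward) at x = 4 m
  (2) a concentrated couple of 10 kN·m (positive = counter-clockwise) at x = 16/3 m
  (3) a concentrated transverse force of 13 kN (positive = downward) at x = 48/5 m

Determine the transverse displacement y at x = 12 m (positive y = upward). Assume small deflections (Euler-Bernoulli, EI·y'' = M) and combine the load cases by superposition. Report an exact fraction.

Load 1 — point force P=-7 kN at a=4 m (b=L-a=12):
  y_1 = -Pa²(3x-a)/(6EI)  [x>a] = -(-7)·4²·(3·12-4)/(6·20000) = 56/1875 m
Load 2 — applied couple M₀=10 kN·m at a=16/3 m (b=L-a=32/3):
  y_2 = M₀a(2x-a)/(2EI)  [x>a] = 10·(16/3)·(2·12-(16/3))/(2·20000) = 28/1125 m
Load 3 — point force P=13 kN at a=48/5 m (b=L-a=32/5):
  y_3 = -Pa²(3x-a)/(6EI)  [x>a] = -13·(48/5)²·(3·12-(48/5))/(6·20000) = -20592/78125 m
Superposition: y = Σ y_i = -146828/703125 m ≈ -0.208822 m

y(12) = -146828/703125 m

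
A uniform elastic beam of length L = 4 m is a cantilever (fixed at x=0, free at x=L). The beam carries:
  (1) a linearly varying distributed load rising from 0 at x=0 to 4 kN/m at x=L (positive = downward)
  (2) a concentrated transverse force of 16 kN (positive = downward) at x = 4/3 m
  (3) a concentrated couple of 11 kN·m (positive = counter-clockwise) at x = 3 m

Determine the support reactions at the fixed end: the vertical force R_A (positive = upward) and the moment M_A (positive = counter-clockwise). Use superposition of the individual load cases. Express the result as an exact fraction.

Load 1 — triangular load w₀=4 kN/m (0→w₀ over full span):
  R_A = w₀L/2 = 4·4/2 = 8 kN
  M_A = w₀L²/3 = 4·4²/3 = 64/3 kN·m
Load 2 — point force P=16 kN at a=4/3 m (b=L-a=8/3):
  R_A = P = 16 kN
  M_A = Pa = 16·(4/3) = 64/3 kN·m
Load 3 — applied couple M₀=11 kN·m at a=3 m (b=L-a=1):
  R_A = 0 kN
  M_A = -M₀ = -11 kN·m
Superposition: R_A = 24 kN, M_A = 95/3 kN·m

R_A = 24 kN, M_A = 95/3 kN·m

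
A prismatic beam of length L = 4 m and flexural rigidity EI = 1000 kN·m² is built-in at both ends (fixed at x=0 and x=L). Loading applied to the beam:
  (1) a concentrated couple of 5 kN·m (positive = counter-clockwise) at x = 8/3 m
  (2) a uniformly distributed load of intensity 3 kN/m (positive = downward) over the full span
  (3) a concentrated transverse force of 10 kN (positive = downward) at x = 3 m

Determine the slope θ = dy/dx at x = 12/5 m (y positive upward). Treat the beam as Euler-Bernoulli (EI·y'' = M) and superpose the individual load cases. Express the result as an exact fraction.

θ(12/5) = 49/31250 rad

Load 1 — applied couple M₀=5 kN·m at a=8/3 m (b=L-a=4/3):
  θ_1 = (R_Ax²/2 - M_Ax)/EI  [x≤a] with R_A=5/3, M_A=5/3 = ((5/3)·(12/5)²/2 - (5/3)·(12/5))/1000 = 1/1250 rad
Load 2 — uniform load w=3 kN/m over full span:
  θ_2 = -wx(L-x)(L-2x)/(12EI) = -3·(12/5)·(4-(12/5))·(4-2·(12/5))/(12·1000) = 12/15625 rad
Load 3 — point force P=10 kN at a=3 m (b=L-a=1):
  θ_3 = -Pb²x(2aL-(3a+b)x)/(2L³EI)  [x≤a] = -10·1²·(12/5)·(2·3·4-(3·3+1)·(12/5))/(2·4³·1000) = 0 rad
Superposition: θ = Σ θ_i = 49/31250 rad ≈ 0.001568 rad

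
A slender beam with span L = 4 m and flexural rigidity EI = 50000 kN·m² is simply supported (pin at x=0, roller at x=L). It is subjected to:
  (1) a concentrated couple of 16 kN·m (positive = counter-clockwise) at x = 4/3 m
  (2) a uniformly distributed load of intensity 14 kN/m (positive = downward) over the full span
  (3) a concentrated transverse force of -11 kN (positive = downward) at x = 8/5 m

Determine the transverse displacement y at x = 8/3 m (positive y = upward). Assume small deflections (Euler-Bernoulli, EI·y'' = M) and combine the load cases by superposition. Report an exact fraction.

y(8/3) = -40352/94921875 m

Load 1 — applied couple M₀=16 kN·m at a=4/3 m (b=L-a=8/3):
  y_1 = (M₀x³/(6L)-M₀(x-a)²/2+C₁x)/EI  [x>a] with C₁=M₀(3b²-L²)/(6L)=32/9 = (16·(8/3)³/(6·4)-16·((8/3)-(4/3))²/2+(32/9)·(8/3))/50000 = 8/50625 m
Load 2 — uniform load w=14 kN/m over full span:
  y_2 = -wx(L³-2Lx²+x³)/(24EI) = -14·(8/3)·(4³-2·4·(8/3)²+(8/3)³)/(24·50000) = -616/759375 m
Load 3 — point force P=-11 kN at a=8/5 m (b=L-a=12/5):
  y_3 = -Pa(L-x)(2Lx-a²-x²)/(6LEI)  [x>a] = -(-11)·(8/5)·(4-(8/3))·(2·4·(8/3)-(8/5)²-(8/3)²)/(6·4·50000) = 7216/31640625 m
Superposition: y = Σ y_i = -40352/94921875 m ≈ -0.000425 m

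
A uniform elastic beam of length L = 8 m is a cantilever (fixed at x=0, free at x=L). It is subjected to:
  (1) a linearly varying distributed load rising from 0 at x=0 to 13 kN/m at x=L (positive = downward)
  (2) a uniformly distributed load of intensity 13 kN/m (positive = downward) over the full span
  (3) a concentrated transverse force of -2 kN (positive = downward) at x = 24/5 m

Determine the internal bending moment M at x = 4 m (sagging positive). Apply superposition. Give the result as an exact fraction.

Load 1 — triangular load w₀=13 kN/m (0→w₀ over full span):
  M_1 = w₀Lx/2 - w₀L²/3 - w₀x³/(6L) = 13·8·4/2 - 13·8²/3 - 13·4³/(6·8) = -260/3 kN·m
Load 2 — uniform load w=13 kN/m over full span:
  M_2 = -w(L-x)²/2 = -13·(8-4)²/2 = -104 kN·m
Load 3 — point force P=-2 kN at a=24/5 m (b=L-a=16/5):
  M_3 = -P(a-x)  [x≤a] = -(-2)·((24/5)-4) = 8/5 kN·m
Superposition: M = Σ M_i = -2836/15 kN·m ≈ -189.066667 kN·m

M(4) = -2836/15 kN·m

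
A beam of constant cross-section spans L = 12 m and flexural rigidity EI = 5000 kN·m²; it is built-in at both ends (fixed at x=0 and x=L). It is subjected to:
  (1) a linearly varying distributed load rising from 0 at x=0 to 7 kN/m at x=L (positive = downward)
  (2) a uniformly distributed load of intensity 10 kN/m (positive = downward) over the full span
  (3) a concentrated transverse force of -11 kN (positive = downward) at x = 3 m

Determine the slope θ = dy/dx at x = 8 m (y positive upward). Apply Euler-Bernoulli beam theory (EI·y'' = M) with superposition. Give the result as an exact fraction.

Load 1 — triangular load w₀=7 kN/m (0→w₀ over full span):
  θ_1 = -w₀(2x(L-x)(L-2x)(x+2L)+x²(L-x)²)/(120LEI) = -7·(2·8·(12-8)·(12-2·8)·(8+2·12)+8²·(12-8)²)/(120·12·5000) = 196/28125 rad
Load 2 — uniform load w=10 kN/m over full span:
  θ_2 = -wx(L-x)(L-2x)/(12EI) = -10·8·(12-8)·(12-2·8)/(12·5000) = 8/375 rad
Load 3 — point force P=-11 kN at a=3 m (b=L-a=9):
  θ_3 = Pa²(L-x)(2bL-(3b+a)(L-x))/(2L³EI)  [x>a] = (-11)·3²·(12-8)·(2·9·12-(3·9+3)·(12-8))/(2·12³·5000) = -11/5000 rad
Superposition: θ = Σ θ_i = 5873/225000 rad ≈ 0.026102 rad

θ(8) = 5873/225000 rad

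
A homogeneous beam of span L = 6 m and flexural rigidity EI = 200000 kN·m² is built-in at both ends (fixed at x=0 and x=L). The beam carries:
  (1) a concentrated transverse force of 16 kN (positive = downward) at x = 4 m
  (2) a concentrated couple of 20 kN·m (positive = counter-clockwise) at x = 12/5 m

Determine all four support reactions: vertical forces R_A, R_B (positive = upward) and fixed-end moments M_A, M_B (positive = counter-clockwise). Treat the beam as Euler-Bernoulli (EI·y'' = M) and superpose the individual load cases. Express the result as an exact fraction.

Load 1 — point force P=16 kN at a=4 m (b=L-a=2):
  R_A = Pb²(3a+b)/L³ = 16·2²·(3·4+2)/6³ = 112/27 kN
  M_A = Pab²/L² = 16·4·2²/6² = 64/9 kN·m
  R_B = Pa²(a+3b)/L³ = 16·4²·(4+3·2)/6³ = 320/27 kN
  M_B = -Pa²b/L² = -16·4²·2/6² = -128/9 kN·m
Load 2 — applied couple M₀=20 kN·m at a=12/5 m (b=L-a=18/5):
  R_A = 6M₀ab/L³ = 6·20·(12/5)·(18/5)/6³ = 24/5 kN
  M_A = M₀b(2a-b)/L² = 20·(18/5)·(2·(12/5)-(18/5))/6² = 12/5 kN·m
  R_B = -6M₀ab/L³ = -6·20·(12/5)·(18/5)/6³ = -24/5 kN
  M_B = M₀a(2b-a)/L² = 20·(12/5)·(2·(18/5)-(12/5))/6² = 32/5 kN·m
Superposition: R_A = 1208/135 kN, M_A = 428/45 kN·m, R_B = 952/135 kN, M_B = -352/45 kN·m

R_A = 1208/135 kN, M_A = 428/45 kN·m, R_B = 952/135 kN, M_B = -352/45 kN·m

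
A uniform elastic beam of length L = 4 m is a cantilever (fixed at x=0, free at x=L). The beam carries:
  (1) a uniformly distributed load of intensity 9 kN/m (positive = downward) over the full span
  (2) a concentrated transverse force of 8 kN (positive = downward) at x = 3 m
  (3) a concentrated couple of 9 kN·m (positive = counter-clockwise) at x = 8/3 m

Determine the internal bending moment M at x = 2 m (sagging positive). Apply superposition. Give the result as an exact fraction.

Load 1 — uniform load w=9 kN/m over full span:
  M_1 = -w(L-x)²/2 = -9·(4-2)²/2 = -18 kN·m
Load 2 — point force P=8 kN at a=3 m (b=L-a=1):
  M_2 = -P(a-x)  [x≤a] = -8·(3-2) = -8 kN·m
Load 3 — applied couple M₀=9 kN·m at a=8/3 m (b=L-a=4/3):
  M_3 = M₀  [x≤a] = 9 = 9 kN·m
Superposition: M = Σ M_i = -17 kN·m ≈ -17.000000 kN·m

M(2) = -17 kN·m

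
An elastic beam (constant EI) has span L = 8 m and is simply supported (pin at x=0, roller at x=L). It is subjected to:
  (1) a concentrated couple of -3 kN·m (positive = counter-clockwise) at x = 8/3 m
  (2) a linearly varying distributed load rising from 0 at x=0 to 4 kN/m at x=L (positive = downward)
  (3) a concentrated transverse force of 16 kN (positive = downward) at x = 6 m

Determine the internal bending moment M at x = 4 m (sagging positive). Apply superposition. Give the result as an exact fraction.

M(4) = 67/2 kN·m

Load 1 — applied couple M₀=-3 kN·m at a=8/3 m (b=L-a=16/3):
  M_1 = M₀x/L - M₀  [x>a] = (-3)·4/8 - (-3) = 3/2 kN·m
Load 2 — triangular load w₀=4 kN/m (0→w₀ over full span):
  M_2 = w₀Lx/6 - w₀x³/(6L) = 4·8·4/6 - 4·4³/(6·8) = 16 kN·m
Load 3 — point force P=16 kN at a=6 m (b=L-a=2):
  M_3 = Pbx/L  [x≤a] = 16·2·4/8 = 16 kN·m
Superposition: M = Σ M_i = 67/2 kN·m ≈ 33.500000 kN·m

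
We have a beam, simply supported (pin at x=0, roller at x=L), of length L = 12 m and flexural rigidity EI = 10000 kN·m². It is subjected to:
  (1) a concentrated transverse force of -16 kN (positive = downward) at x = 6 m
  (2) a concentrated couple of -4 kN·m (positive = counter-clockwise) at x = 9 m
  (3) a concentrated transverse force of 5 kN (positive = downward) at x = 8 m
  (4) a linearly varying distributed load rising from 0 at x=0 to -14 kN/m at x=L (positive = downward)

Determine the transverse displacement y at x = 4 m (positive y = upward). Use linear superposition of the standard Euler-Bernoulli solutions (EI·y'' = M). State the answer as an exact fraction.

Load 1 — point force P=-16 kN at a=6 m (b=L-a=6):
  y_1 = -Pbx(L²-b²-x²)/(6LEI)  [x≤a] = -(-16)·6·4·(12²-6²-4²)/(6·12·10000) = 92/1875 m
Load 2 — applied couple M₀=-4 kN·m at a=9 m (b=L-a=3):
  y_2 = (M₀x³/(6L)+C₁x)/EI  [x≤a] with C₁=M₀(3b²-L²)/(6L)=13/2 = ((-4)·4³/(6·12)+(13/2)·4)/10000 = 101/45000 m
Load 3 — point force P=5 kN at a=8 m (b=L-a=4):
  y_3 = -Pbx(L²-b²-x²)/(6LEI)  [x≤a] = -5·4·4·(12²-4²-4²)/(6·12·10000) = -14/1125 m
Load 4 — triangular load w₀=-14 kN/m (0→w₀ over full span):
  y_4 = -w₀x(7L⁴-10L²x²+3x⁴)/(360LEI) = -(-14)·4·(7·12⁴-10·12²·4²+3·4⁴)/(360·12·10000) = 896/5625 m
Superposition: y = Σ y_i = 8917/45000 m ≈ 0.198156 m

y(4) = 8917/45000 m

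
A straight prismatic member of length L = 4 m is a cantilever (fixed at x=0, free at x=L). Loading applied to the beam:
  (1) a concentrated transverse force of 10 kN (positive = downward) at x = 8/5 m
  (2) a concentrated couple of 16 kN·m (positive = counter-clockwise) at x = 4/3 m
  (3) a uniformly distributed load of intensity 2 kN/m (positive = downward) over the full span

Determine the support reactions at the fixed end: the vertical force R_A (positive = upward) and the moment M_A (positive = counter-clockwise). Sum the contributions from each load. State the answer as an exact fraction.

Load 1 — point force P=10 kN at a=8/5 m (b=L-a=12/5):
  R_A = P = 10 kN
  M_A = Pa = 10·(8/5) = 16 kN·m
Load 2 — applied couple M₀=16 kN·m at a=4/3 m (b=L-a=8/3):
  R_A = 0 kN
  M_A = -M₀ = -16 kN·m
Load 3 — uniform load w=2 kN/m over full span:
  R_A = wL = 2·4 = 8 kN
  M_A = wL²/2 = 2·4²/2 = 16 kN·m
Superposition: R_A = 18 kN, M_A = 16 kN·m

R_A = 18 kN, M_A = 16 kN·m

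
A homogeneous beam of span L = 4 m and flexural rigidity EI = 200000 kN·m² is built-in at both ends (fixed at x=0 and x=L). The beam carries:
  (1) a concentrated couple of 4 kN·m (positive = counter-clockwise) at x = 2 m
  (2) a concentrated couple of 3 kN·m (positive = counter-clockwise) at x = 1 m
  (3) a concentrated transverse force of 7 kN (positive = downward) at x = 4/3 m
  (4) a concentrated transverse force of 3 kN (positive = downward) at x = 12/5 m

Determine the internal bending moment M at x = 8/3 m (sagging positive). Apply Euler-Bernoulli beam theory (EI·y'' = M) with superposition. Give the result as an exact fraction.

M(8/3) = 3593/162000 kN·m

Load 1 — applied couple M₀=4 kN·m at a=2 m (b=L-a=2):
  M_1 = R_Ax - M_A - M₀  [x>a] with R_A=3/2, M_A=1 = (3/2)·(8/3) - 1 - 4 = -1 kN·m
Load 2 — applied couple M₀=3 kN·m at a=1 m (b=L-a=3):
  M_2 = R_Ax - M_A - M₀  [x>a] with R_A=27/32, M_A=-9/16 = (27/32)·(8/3) - (-9/16) - 3 = -3/16 kN·m
Load 3 — point force P=7 kN at a=4/3 m (b=L-a=8/3):
  M_3 = Pa²(a+3b)(L-x)/L³ - Pa²b/L²  [x>a] = 7·(4/3)²·((4/3)+3·(8/3))·(4-(8/3))/4³ - 7·(4/3)²·(8/3)/4² = 28/81 kN·m
Load 4 — point force P=3 kN at a=12/5 m (b=L-a=8/5):
  M_4 = Pa²(a+3b)(L-x)/L³ - Pa²b/L²  [x>a] = 3·(12/5)²·((12/5)+3·(8/5))·(4-(8/3))/4³ - 3·(12/5)²·(8/5)/4² = 108/125 kN·m
Superposition: M = Σ M_i = 3593/162000 kN·m ≈ 0.022179 kN·m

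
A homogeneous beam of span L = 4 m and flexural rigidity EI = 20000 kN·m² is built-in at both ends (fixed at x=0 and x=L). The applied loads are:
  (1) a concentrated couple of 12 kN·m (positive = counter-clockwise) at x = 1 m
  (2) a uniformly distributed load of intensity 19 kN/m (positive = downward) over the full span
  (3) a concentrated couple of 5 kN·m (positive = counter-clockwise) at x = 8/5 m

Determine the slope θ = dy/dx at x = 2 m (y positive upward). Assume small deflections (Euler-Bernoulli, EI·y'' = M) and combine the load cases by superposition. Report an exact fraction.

Load 1 — applied couple M₀=12 kN·m at a=1 m (b=L-a=3):
  θ_1 = (R_Ax²/2 - M_Ax - M₀(x-a))/EI  [x>a] with R_A=27/8, M_A=-9/4 = ((27/8)·2²/2 - (-9/4)·2 - 12·(2-1))/20000 = -3/80000 rad
Load 2 — uniform load w=19 kN/m over full span:
  θ_2 = -wx(L-x)(L-2x)/(12EI) = -19·2·(4-2)·(4-2·2)/(12·20000) = 0 rad
Load 3 — applied couple M₀=5 kN·m at a=8/5 m (b=L-a=12/5):
  θ_3 = (R_Ax²/2 - M_Ax - M₀(x-a))/EI  [x>a] with R_A=9/5, M_A=3/5 = ((9/5)·2²/2 - (3/5)·2 - 5·(2-(8/5)))/20000 = 1/50000 rad
Superposition: θ = Σ θ_i = -7/400000 rad ≈ -0.000017 rad

θ(2) = -7/400000 rad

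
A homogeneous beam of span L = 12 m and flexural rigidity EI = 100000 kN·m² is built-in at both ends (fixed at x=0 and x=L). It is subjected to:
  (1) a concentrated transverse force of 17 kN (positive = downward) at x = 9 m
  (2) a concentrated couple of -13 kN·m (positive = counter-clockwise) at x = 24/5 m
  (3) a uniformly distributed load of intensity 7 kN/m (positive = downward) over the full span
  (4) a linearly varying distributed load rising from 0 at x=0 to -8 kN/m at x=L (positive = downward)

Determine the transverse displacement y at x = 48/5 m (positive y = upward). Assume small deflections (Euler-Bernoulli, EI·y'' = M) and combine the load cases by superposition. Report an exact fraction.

Load 1 — point force P=17 kN at a=9 m (b=L-a=3):
  y_1 = -Pa²(L-x)²(3bL-(3b+a)(L-x))/(6L³EI)  [x>a] = -17·9²·(12-(48/5))²·(3·3·12-(3·3+9)·(12-(48/5)))/(6·12³·100000) = -12393/25000000 m
Load 2 — applied couple M₀=-13 kN·m at a=24/5 m (b=L-a=36/5):
  y_2 = (R_Ax³/6 - M_Ax²/2 - M₀(x-a)²/2)/EI  [x>a] with R_A=-39/25, M_A=-39/25 = ((-39/25)·(48/5)³/6 - (-39/25)·(48/5)²/2 - (-13)·((48/5)-(24/5))²/2)/100000 = -819/9765625 m
Load 3 — uniform load w=7 kN/m over full span:
  y_3 = -wx²(L-x)²/(24EI) = -7·(48/5)²·(12-(48/5))²/(24·100000) = -3024/1953125 m
Load 4 — triangular load w₀=-8 kN/m (0→w₀ over full span):
  y_4 = -w₀x²(L-x)²(x+2L)/(120LEI) = -(-8)·(48/5)²·(12-(48/5))²·((48/5)+2·12)/(120·12·100000) = 48384/48828125 m
Superposition: y = Σ y_i = -3553029/3125000000 m ≈ -0.001137 m

y(48/5) = -3553029/3125000000 m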